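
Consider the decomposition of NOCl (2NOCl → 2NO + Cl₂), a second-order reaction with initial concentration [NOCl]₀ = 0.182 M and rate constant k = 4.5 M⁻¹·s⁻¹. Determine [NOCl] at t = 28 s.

0.007605 M

Step 1: For a second-order reaction: 1/[NOCl] = 1/[NOCl]₀ + kt
Step 2: 1/[NOCl] = 1/0.182 + 4.5 × 28
Step 3: 1/[NOCl] = 5.495 + 126 = 131.5
Step 4: [NOCl] = 1/131.5 = 0.007605 M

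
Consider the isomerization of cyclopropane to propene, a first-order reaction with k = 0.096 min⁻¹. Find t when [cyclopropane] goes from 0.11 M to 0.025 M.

15.43 min

Step 1: For first-order: t = ln([cyclopropane]₀/[cyclopropane])/k
Step 2: t = ln(0.11/0.025)/0.096
Step 3: t = ln(4.4)/0.096
Step 4: t = 1.482/0.096 = 15.43 min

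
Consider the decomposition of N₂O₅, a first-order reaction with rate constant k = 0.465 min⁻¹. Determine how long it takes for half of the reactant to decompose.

1.491 min

Step 1: For a first-order reaction, t₁/₂ = ln(2)/k
Step 2: t₁/₂ = ln(2)/0.465
Step 3: t₁/₂ = 0.6931/0.465 = 1.491 min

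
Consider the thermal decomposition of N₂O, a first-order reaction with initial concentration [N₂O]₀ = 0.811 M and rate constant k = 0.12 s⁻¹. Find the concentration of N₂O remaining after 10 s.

0.2443 M

Step 1: For a first-order reaction: [N₂O] = [N₂O]₀ × e^(-kt)
Step 2: [N₂O] = 0.811 × e^(-0.12 × 10)
Step 3: [N₂O] = 0.811 × e^(-1.2)
Step 4: [N₂O] = 0.811 × 0.301194 = 0.2443 M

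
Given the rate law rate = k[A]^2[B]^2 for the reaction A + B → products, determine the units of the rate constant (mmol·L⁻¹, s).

(mmol·L⁻¹)⁻³·s⁻¹

Step 1: Overall order = 2 + 2 = 4.
Step 2: rate has units mmol·L⁻¹·s⁻¹; [A]^2[B]^2 has units (mmol·L⁻¹)^4.
Step 3: k = rate/([A]^2[B]^2), so units of k = (mmol·L⁻¹)^(1-4)·s⁻¹ = (mmol·L⁻¹)⁻³·s⁻¹.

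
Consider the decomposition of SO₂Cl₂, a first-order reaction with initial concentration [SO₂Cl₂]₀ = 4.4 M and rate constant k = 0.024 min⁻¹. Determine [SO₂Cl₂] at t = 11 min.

3.379 M

Step 1: For a first-order reaction: [SO₂Cl₂] = [SO₂Cl₂]₀ × e^(-kt)
Step 2: [SO₂Cl₂] = 4.4 × e^(-0.024 × 11)
Step 3: [SO₂Cl₂] = 4.4 × e^(-0.264)
Step 4: [SO₂Cl₂] = 4.4 × 0.767974 = 3.379 M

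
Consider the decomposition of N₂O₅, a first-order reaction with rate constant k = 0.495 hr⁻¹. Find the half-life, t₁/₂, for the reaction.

1.4 hr

Step 1: For a first-order reaction, t₁/₂ = ln(2)/k
Step 2: t₁/₂ = ln(2)/0.495
Step 3: t₁/₂ = 0.6931/0.495 = 1.4 hr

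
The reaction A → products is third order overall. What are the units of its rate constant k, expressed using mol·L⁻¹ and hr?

(mol·L⁻¹)⁻²·hr⁻¹

Step 1: For overall order n, rate = k × (concentration)^n.
Step 2: Rate has units mol·L⁻¹·hr⁻¹; concentration term has units (mol·L⁻¹)^3.
Step 3: k = rate / (concentration)^n, so units of k = (mol·L⁻¹)^(1-3)·hr⁻¹ = (mol·L⁻¹)⁻²·hr⁻¹.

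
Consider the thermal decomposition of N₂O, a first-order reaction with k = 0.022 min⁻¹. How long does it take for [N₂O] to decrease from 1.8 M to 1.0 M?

26.72 min

Step 1: For first-order: t = ln([N₂O]₀/[N₂O])/k
Step 2: t = ln(1.8/1.0)/0.022
Step 3: t = ln(1.8)/0.022
Step 4: t = 0.5878/0.022 = 26.72 min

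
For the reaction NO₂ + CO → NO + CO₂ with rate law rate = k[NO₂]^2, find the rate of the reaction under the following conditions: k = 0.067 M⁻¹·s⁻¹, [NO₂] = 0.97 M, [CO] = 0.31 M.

0.06304 M/s

Step 1: The rate law is rate = k[NO₂]^2
Step 2: Note that the rate does not depend on [CO] (zero order in CO).
Step 3: rate = 0.067 × (0.97)^2 = 0.0630403 M/s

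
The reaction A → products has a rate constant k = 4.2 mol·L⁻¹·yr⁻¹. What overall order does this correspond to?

zeroth order (0)

Step 1: The units of k for an nth-order reaction are (concentration)^(1-n)·(time)⁻¹.
Step 2: Here k has units mol·L⁻¹·yr⁻¹, so the concentration exponent is 1.
Step 3: 1 - n = 1 ⇒ n = 0. The reaction is zeroth order.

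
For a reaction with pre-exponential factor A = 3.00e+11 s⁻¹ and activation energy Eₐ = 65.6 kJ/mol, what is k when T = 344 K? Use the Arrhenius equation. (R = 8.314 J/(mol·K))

3.28e+01 s⁻¹

Step 1: Use the Arrhenius equation: k = A × exp(-Eₐ/RT)
Step 2: Convert Eₐ to J/mol: 65.6 kJ/mol = 65600 J/mol
Step 3: Calculate the exponent: -Eₐ/(RT) = -65600/(8.314 × 344) = -22.93693
Step 4: k = 3.00e+11 × exp(-22.93693)
Step 5: k = 3.00e+11 × 1.09299e-10 = 3.2790e+01 s⁻¹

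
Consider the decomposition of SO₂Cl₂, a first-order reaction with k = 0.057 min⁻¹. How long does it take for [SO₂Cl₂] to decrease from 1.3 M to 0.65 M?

12.16 min

Step 1: For first-order: t = ln([SO₂Cl₂]₀/[SO₂Cl₂])/k
Step 2: t = ln(1.3/0.65)/0.057
Step 3: t = ln(2)/0.057
Step 4: t = 0.6931/0.057 = 12.16 min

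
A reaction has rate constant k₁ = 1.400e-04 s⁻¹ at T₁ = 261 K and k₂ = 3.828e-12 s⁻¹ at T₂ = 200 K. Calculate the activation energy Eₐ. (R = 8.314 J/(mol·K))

123.9 kJ/mol

Step 1: Use the two-temperature Arrhenius form: ln(k₂/k₁) = -Eₐ/R × (1/T₂ - 1/T₁)
Step 2: ln(k₂/k₁) = ln(3.828e-12/1.400e-04) = ln(2.73429e-08) = -17.4148
Step 3: 1/T₂ - 1/T₁ = 1/200 - 1/261 = 1.168582e-03 K⁻¹
Step 4: Eₐ = -R × ln(k₂/k₁) / (1/T₂ - 1/T₁) = -8.314 × -17.4148 / 1.168582e-03
Step 5: Eₐ = 1.2390e+05 J/mol = 123.9 kJ/mol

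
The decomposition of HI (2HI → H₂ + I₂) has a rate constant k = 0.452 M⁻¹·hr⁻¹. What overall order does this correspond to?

second order (2)

Step 1: The units of k for an nth-order reaction are (concentration)^(1-n)·(time)⁻¹.
Step 2: Here k has units M⁻¹·hr⁻¹, so the concentration exponent is -1.
Step 3: 1 - n = -1 ⇒ n = 2. The reaction is second order.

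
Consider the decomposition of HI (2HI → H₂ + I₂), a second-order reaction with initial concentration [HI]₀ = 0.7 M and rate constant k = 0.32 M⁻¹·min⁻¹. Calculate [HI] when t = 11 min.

0.2021 M

Step 1: For a second-order reaction: 1/[HI] = 1/[HI]₀ + kt
Step 2: 1/[HI] = 1/0.7 + 0.32 × 11
Step 3: 1/[HI] = 1.429 + 3.52 = 4.949
Step 4: [HI] = 1/4.949 = 0.2021 M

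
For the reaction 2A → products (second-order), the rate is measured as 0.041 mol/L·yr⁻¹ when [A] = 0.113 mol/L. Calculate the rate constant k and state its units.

3.211 (mol/L)⁻¹·yr⁻¹

Step 1: rate = k[A]^2, so k = rate / [A]^2.
Step 2: k = 0.041 / (0.113)^2 = 0.041 / 0.01277.
Step 3: k = 3.211 (mol/L)⁻¹·yr⁻¹.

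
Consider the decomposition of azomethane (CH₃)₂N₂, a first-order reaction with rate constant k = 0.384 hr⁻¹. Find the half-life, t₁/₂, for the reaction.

1.805 hr

Step 1: For a first-order reaction, t₁/₂ = ln(2)/k
Step 2: t₁/₂ = ln(2)/0.384
Step 3: t₁/₂ = 0.6931/0.384 = 1.805 hr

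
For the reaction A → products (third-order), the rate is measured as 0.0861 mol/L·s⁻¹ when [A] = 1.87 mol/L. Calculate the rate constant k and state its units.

0.01317 (mol/L)⁻²·s⁻¹

Step 1: rate = k[A]^3, so k = rate / [A]^3.
Step 2: k = 0.0861 / (1.87)^3 = 0.0861 / 6.539.
Step 3: k = 0.01317 (mol/L)⁻²·s⁻¹.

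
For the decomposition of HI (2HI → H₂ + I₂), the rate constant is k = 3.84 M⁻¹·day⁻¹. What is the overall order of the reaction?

second order (2)

Step 1: The units of k for an nth-order reaction are (concentration)^(1-n)·(time)⁻¹.
Step 2: Here k has units M⁻¹·day⁻¹, so the concentration exponent is -1.
Step 3: 1 - n = -1 ⇒ n = 2. The reaction is second order.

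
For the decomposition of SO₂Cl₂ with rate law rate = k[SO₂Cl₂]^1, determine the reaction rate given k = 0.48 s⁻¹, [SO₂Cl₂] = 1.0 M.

0.48 M/s

Step 1: Identify the rate law: rate = k[SO₂Cl₂]^1
Step 2: Substitute values: rate = 0.48 × (1.0)^1
Step 3: Calculate: rate = 0.48 × 1 = 0.48 M/s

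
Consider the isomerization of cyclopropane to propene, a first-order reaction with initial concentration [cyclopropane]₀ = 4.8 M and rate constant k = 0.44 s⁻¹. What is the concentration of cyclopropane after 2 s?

1.991 M

Step 1: For a first-order reaction: [cyclopropane] = [cyclopropane]₀ × e^(-kt)
Step 2: [cyclopropane] = 4.8 × e^(-0.44 × 2)
Step 3: [cyclopropane] = 4.8 × e^(-0.88)
Step 4: [cyclopropane] = 4.8 × 0.414783 = 1.991 M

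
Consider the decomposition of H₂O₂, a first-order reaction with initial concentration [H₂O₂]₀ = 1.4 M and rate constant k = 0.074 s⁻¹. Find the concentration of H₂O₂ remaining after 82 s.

0.003242 M

Step 1: For a first-order reaction: [H₂O₂] = [H₂O₂]₀ × e^(-kt)
Step 2: [H₂O₂] = 1.4 × e^(-0.074 × 82)
Step 3: [H₂O₂] = 1.4 × e^(-6.068)
Step 4: [H₂O₂] = 1.4 × 0.0023158 = 0.003242 M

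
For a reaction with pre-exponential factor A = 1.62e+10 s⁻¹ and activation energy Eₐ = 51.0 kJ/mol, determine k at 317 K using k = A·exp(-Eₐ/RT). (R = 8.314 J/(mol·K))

6.39e+01 s⁻¹

Step 1: Use the Arrhenius equation: k = A × exp(-Eₐ/RT)
Step 2: Convert Eₐ to J/mol: 51.0 kJ/mol = 51000 J/mol
Step 3: Calculate the exponent: -Eₐ/(RT) = -51000/(8.314 × 317) = -19.35089
Step 4: k = 1.62e+10 × exp(-19.35089)
Step 5: k = 1.62e+10 × 3.94471e-09 = 6.3904e+01 s⁻¹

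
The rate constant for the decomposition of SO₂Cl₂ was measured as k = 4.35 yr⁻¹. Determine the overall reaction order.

first order (1)

Step 1: The units of k for an nth-order reaction are (concentration)^(1-n)·(time)⁻¹.
Step 2: Here k has units yr⁻¹, so the concentration exponent is 0.
Step 3: 1 - n = 0 ⇒ n = 1. The reaction is first order.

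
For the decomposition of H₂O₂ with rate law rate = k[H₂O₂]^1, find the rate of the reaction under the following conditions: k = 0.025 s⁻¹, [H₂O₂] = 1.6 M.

0.04 M/s

Step 1: Identify the rate law: rate = k[H₂O₂]^1
Step 2: Substitute values: rate = 0.025 × (1.6)^1
Step 3: Calculate: rate = 0.025 × 1.6 = 0.04 M/s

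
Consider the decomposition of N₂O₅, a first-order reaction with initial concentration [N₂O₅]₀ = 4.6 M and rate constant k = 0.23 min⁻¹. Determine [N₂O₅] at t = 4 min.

1.833 M

Step 1: For a first-order reaction: [N₂O₅] = [N₂O₅]₀ × e^(-kt)
Step 2: [N₂O₅] = 4.6 × e^(-0.23 × 4)
Step 3: [N₂O₅] = 4.6 × e^(-0.92)
Step 4: [N₂O₅] = 4.6 × 0.398519 = 1.833 M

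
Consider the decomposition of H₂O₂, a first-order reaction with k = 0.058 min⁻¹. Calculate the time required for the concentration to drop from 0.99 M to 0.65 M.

7.254 min

Step 1: For first-order: t = ln([H₂O₂]₀/[H₂O₂])/k
Step 2: t = ln(0.99/0.65)/0.058
Step 3: t = ln(1.523)/0.058
Step 4: t = 0.4207/0.058 = 7.254 min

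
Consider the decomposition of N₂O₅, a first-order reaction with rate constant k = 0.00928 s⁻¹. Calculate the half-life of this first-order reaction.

74.69 s

Step 1: For a first-order reaction, t₁/₂ = ln(2)/k
Step 2: t₁/₂ = ln(2)/0.00928
Step 3: t₁/₂ = 0.6931/0.00928 = 74.69 s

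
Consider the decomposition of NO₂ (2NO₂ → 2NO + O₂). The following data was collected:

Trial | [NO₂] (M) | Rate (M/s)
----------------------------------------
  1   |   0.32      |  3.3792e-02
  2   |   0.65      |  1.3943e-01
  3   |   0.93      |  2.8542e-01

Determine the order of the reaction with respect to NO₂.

second order (2)

Step 1: Compare trials to find order n where rate₂/rate₁ = ([NO₂]₂/[NO₂]₁)^n
Step 2: rate₂/rate₁ = 1.3943e-01/3.3792e-02 = 4.126
Step 3: [NO₂]₂/[NO₂]₁ = 0.65/0.32 = 2.031
Step 4: n = ln(4.126)/ln(2.031) = 2.00 ≈ 2
Step 5: The reaction is second order in NO₂.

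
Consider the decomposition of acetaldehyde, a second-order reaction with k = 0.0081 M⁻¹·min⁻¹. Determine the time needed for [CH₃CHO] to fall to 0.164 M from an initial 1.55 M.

673.1 min

Step 1: For second-order: t = (1/[CH₃CHO] - 1/[CH₃CHO]₀)/k
Step 2: t = (1/0.164 - 1/1.55)/0.0081
Step 3: t = (6.098 - 0.6452)/0.0081
Step 4: t = 5.452/0.0081 = 673.1 min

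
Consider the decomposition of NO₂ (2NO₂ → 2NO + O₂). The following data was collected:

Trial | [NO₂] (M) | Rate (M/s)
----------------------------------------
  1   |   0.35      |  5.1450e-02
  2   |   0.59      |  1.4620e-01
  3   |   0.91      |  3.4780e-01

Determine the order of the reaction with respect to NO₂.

second order (2)

Step 1: Compare trials to find order n where rate₂/rate₁ = ([NO₂]₂/[NO₂]₁)^n
Step 2: rate₂/rate₁ = 1.4620e-01/5.1450e-02 = 2.842
Step 3: [NO₂]₂/[NO₂]₁ = 0.59/0.35 = 1.686
Step 4: n = ln(2.842)/ln(1.686) = 2.00 ≈ 2
Step 5: The reaction is second order in NO₂.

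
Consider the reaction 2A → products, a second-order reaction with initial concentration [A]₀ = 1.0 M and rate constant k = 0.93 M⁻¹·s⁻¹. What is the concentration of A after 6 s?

0.152 M

Step 1: For a second-order reaction: 1/[A] = 1/[A]₀ + kt
Step 2: 1/[A] = 1/1.0 + 0.93 × 6
Step 3: 1/[A] = 1 + 5.58 = 6.58
Step 4: [A] = 1/6.58 = 0.152 M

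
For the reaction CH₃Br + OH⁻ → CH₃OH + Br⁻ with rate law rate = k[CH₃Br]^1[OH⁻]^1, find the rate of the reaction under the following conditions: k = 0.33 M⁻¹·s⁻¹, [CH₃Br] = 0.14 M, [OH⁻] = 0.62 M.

0.02864 M/s

Step 1: The rate law is rate = k[CH₃Br]^1[OH⁻]^1
Step 2: Substitute: rate = 0.33 × (0.14)^1 × (0.62)^1
Step 3: rate = 0.33 × 0.14 × 0.62 = 0.028644 M/s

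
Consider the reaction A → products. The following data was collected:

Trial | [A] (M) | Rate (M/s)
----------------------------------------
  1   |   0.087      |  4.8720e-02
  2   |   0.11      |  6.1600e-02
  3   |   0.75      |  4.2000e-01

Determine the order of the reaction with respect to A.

first order (1)

Step 1: Compare trials to find order n where rate₂/rate₁ = ([A]₂/[A]₁)^n
Step 2: rate₂/rate₁ = 6.1600e-02/4.8720e-02 = 1.264
Step 3: [A]₂/[A]₁ = 0.11/0.087 = 1.264
Step 4: n = ln(1.264)/ln(1.264) = 1.00 ≈ 1
Step 5: The reaction is first order in A.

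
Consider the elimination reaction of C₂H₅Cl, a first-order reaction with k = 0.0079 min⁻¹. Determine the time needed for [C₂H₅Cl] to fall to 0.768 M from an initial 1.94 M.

117.3 min

Step 1: For first-order: t = ln([C₂H₅Cl]₀/[C₂H₅Cl])/k
Step 2: t = ln(1.94/0.768)/0.0079
Step 3: t = ln(2.526)/0.0079
Step 4: t = 0.9267/0.0079 = 117.3 min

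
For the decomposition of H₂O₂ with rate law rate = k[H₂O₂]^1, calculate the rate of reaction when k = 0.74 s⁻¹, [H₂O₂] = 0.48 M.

0.3552 M/s

Step 1: Identify the rate law: rate = k[H₂O₂]^1
Step 2: Substitute values: rate = 0.74 × (0.48)^1
Step 3: Calculate: rate = 0.74 × 0.48 = 0.3552 M/s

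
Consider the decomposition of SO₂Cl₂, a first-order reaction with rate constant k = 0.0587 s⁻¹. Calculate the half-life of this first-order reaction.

11.81 s

Step 1: For a first-order reaction, t₁/₂ = ln(2)/k
Step 2: t₁/₂ = ln(2)/0.0587
Step 3: t₁/₂ = 0.6931/0.0587 = 11.81 s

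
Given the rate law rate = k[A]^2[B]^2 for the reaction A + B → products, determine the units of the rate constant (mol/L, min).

(mol/L)⁻³·min⁻¹

Step 1: Overall order = 2 + 2 = 4.
Step 2: rate has units mol/L·min⁻¹; [A]^2[B]^2 has units (mol/L)^4.
Step 3: k = rate/([A]^2[B]^2), so units of k = (mol/L)^(1-4)·min⁻¹ = (mol/L)⁻³·min⁻¹.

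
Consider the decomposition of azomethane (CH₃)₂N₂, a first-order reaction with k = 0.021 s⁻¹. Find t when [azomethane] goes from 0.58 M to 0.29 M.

33.01 s

Step 1: For first-order: t = ln([azomethane]₀/[azomethane])/k
Step 2: t = ln(0.58/0.29)/0.021
Step 3: t = ln(2)/0.021
Step 4: t = 0.6931/0.021 = 33.01 s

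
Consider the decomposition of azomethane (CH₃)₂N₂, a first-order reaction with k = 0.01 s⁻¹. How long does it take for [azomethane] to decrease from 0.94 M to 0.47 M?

69.31 s

Step 1: For first-order: t = ln([azomethane]₀/[azomethane])/k
Step 2: t = ln(0.94/0.47)/0.01
Step 3: t = ln(2)/0.01
Step 4: t = 0.6931/0.01 = 69.31 s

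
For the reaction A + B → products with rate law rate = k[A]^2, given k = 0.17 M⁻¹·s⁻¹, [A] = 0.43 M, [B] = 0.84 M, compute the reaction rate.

0.03143 M/s

Step 1: The rate law is rate = k[A]^2
Step 2: Note that the rate does not depend on [B] (zero order in B).
Step 3: rate = 0.17 × (0.43)^2 = 0.031433 M/s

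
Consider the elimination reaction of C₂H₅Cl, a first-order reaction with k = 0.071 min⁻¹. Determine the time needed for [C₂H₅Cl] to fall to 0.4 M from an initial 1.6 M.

19.53 min

Step 1: For first-order: t = ln([C₂H₅Cl]₀/[C₂H₅Cl])/k
Step 2: t = ln(1.6/0.4)/0.071
Step 3: t = ln(4)/0.071
Step 4: t = 1.386/0.071 = 19.53 min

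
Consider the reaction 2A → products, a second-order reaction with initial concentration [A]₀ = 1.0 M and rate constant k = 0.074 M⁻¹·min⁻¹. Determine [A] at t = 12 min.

0.5297 M

Step 1: For a second-order reaction: 1/[A] = 1/[A]₀ + kt
Step 2: 1/[A] = 1/1.0 + 0.074 × 12
Step 3: 1/[A] = 1 + 0.888 = 1.888
Step 4: [A] = 1/1.888 = 0.5297 M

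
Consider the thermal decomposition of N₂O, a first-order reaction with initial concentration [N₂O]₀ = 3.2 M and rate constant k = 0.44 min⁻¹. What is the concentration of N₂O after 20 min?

0.0004823 M

Step 1: For a first-order reaction: [N₂O] = [N₂O]₀ × e^(-kt)
Step 2: [N₂O] = 3.2 × e^(-0.44 × 20)
Step 3: [N₂O] = 3.2 × e^(-8.8)
Step 4: [N₂O] = 3.2 × 0.000150733 = 0.0004823 M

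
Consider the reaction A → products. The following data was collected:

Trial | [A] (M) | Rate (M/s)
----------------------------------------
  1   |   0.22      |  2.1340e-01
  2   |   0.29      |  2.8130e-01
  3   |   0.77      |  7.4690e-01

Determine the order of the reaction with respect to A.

first order (1)

Step 1: Compare trials to find order n where rate₂/rate₁ = ([A]₂/[A]₁)^n
Step 2: rate₂/rate₁ = 2.8130e-01/2.1340e-01 = 1.318
Step 3: [A]₂/[A]₁ = 0.29/0.22 = 1.318
Step 4: n = ln(1.318)/ln(1.318) = 1.00 ≈ 1
Step 5: The reaction is first order in A.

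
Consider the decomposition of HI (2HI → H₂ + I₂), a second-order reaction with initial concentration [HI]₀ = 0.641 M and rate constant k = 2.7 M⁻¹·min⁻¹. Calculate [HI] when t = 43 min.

0.008499 M

Step 1: For a second-order reaction: 1/[HI] = 1/[HI]₀ + kt
Step 2: 1/[HI] = 1/0.641 + 2.7 × 43
Step 3: 1/[HI] = 1.56 + 116.1 = 117.7
Step 4: [HI] = 1/117.7 = 0.008499 M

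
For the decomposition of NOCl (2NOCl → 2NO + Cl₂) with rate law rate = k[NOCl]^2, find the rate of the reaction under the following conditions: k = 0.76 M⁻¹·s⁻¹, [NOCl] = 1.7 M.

2.196 M/s

Step 1: Identify the rate law: rate = k[NOCl]^2
Step 2: Substitute values: rate = 0.76 × (1.7)^2
Step 3: Calculate: rate = 0.76 × 2.89 = 2.1964 M/s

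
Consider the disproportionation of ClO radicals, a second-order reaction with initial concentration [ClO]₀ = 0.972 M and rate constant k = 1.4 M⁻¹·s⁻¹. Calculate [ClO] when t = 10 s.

0.06654 M

Step 1: For a second-order reaction: 1/[ClO] = 1/[ClO]₀ + kt
Step 2: 1/[ClO] = 1/0.972 + 1.4 × 10
Step 3: 1/[ClO] = 1.029 + 14 = 15.03
Step 4: [ClO] = 1/15.03 = 0.06654 M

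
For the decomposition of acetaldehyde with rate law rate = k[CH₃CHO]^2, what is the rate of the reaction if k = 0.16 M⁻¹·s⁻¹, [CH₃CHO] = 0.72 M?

0.08294 M/s

Step 1: Identify the rate law: rate = k[CH₃CHO]^2
Step 2: Substitute values: rate = 0.16 × (0.72)^2
Step 3: Calculate: rate = 0.16 × 0.5184 = 0.082944 M/s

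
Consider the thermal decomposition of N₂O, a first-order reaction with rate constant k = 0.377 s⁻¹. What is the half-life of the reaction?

1.839 s

Step 1: For a first-order reaction, t₁/₂ = ln(2)/k
Step 2: t₁/₂ = ln(2)/0.377
Step 3: t₁/₂ = 0.6931/0.377 = 1.839 s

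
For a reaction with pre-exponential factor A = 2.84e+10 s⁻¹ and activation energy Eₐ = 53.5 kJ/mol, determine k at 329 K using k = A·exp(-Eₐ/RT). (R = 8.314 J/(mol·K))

9.10e+01 s⁻¹

Step 1: Use the Arrhenius equation: k = A × exp(-Eₐ/RT)
Step 2: Convert Eₐ to J/mol: 53.5 kJ/mol = 53500 J/mol
Step 3: Calculate the exponent: -Eₐ/(RT) = -53500/(8.314 × 329) = -19.55905
Step 4: k = 2.84e+10 × exp(-19.55905)
Step 5: k = 2.84e+10 × 3.20341e-09 = 9.0977e+01 s⁻¹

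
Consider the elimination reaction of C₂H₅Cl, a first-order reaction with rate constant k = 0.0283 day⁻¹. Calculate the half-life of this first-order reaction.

24.49 day

Step 1: For a first-order reaction, t₁/₂ = ln(2)/k
Step 2: t₁/₂ = ln(2)/0.0283
Step 3: t₁/₂ = 0.6931/0.0283 = 24.49 day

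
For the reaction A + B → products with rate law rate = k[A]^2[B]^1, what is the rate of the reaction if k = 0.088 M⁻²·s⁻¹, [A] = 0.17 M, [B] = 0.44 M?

0.001119 M/s

Step 1: The rate law is rate = k[A]^2[B]^1
Step 2: Substitute: rate = 0.088 × (0.17)^2 × (0.44)^1
Step 3: rate = 0.088 × 0.0289 × 0.44 = 0.00111901 M/s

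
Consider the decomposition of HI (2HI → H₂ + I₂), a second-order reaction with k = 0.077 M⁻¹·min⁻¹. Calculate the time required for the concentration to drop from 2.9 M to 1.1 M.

7.328 min

Step 1: For second-order: t = (1/[HI] - 1/[HI]₀)/k
Step 2: t = (1/1.1 - 1/2.9)/0.077
Step 3: t = (0.9091 - 0.3448)/0.077
Step 4: t = 0.5643/0.077 = 7.328 min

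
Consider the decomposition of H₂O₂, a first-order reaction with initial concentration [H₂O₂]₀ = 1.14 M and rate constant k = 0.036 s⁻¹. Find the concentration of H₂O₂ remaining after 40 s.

0.2701 M

Step 1: For a first-order reaction: [H₂O₂] = [H₂O₂]₀ × e^(-kt)
Step 2: [H₂O₂] = 1.14 × e^(-0.036 × 40)
Step 3: [H₂O₂] = 1.14 × e^(-1.44)
Step 4: [H₂O₂] = 1.14 × 0.236928 = 0.2701 M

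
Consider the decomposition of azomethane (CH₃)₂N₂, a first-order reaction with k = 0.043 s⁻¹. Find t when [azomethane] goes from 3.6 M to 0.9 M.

32.24 s

Step 1: For first-order: t = ln([azomethane]₀/[azomethane])/k
Step 2: t = ln(3.6/0.9)/0.043
Step 3: t = ln(4)/0.043
Step 4: t = 1.386/0.043 = 32.24 s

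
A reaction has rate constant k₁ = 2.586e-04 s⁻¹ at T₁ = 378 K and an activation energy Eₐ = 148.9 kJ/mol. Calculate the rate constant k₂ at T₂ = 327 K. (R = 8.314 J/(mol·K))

1.597e-07 s⁻¹

Step 1: Use the two-temperature Arrhenius form: ln(k₂/k₁) = -Eₐ/R × (1/T₂ - 1/T₁)
Step 2: Convert Eₐ to J/mol: 148.9 kJ/mol = 148900 J/mol
Step 3: 1/T₂ - 1/T₁ = 1/327 - 1/378 = 4.126013e-04 K⁻¹
Step 4: ln(k₂/k₁) = -148900/8.314 × 4.126013e-04 = -7.38950
Step 5: k₂ = k₁ × exp(-7.38950) = 2.586e-04 × 6.17705e-04 = 1.597e-07 s⁻¹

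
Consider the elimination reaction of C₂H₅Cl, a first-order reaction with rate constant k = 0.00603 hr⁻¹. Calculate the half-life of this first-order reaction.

114.9 hr

Step 1: For a first-order reaction, t₁/₂ = ln(2)/k
Step 2: t₁/₂ = ln(2)/0.00603
Step 3: t₁/₂ = 0.6931/0.00603 = 114.9 hr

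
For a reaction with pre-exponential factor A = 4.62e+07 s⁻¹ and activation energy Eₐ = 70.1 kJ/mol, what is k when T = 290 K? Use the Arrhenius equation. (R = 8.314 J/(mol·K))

1.09e-05 s⁻¹

Step 1: Use the Arrhenius equation: k = A × exp(-Eₐ/RT)
Step 2: Convert Eₐ to J/mol: 70.1 kJ/mol = 70100 J/mol
Step 3: Calculate the exponent: -Eₐ/(RT) = -70100/(8.314 × 290) = -29.07435
Step 4: k = 4.62e+07 × exp(-29.07435)
Step 5: k = 4.62e+07 × 2.36140e-13 = 1.0910e-05 s⁻¹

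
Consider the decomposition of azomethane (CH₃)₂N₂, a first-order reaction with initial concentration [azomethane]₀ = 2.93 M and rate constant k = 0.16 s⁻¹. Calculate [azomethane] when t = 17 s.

0.193 M

Step 1: For a first-order reaction: [azomethane] = [azomethane]₀ × e^(-kt)
Step 2: [azomethane] = 2.93 × e^(-0.16 × 17)
Step 3: [azomethane] = 2.93 × e^(-2.72)
Step 4: [azomethane] = 2.93 × 0.0658748 = 0.193 M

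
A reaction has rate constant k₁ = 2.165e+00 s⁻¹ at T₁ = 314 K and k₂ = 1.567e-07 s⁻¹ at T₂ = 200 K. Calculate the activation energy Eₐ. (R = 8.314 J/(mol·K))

75.3 kJ/mol

Step 1: Use the two-temperature Arrhenius form: ln(k₂/k₁) = -Eₐ/R × (1/T₂ - 1/T₁)
Step 2: ln(k₂/k₁) = ln(1.567e-07/2.165e+00) = ln(7.23788e-08) = -16.4414
Step 3: 1/T₂ - 1/T₁ = 1/200 - 1/314 = 1.815287e-03 K⁻¹
Step 4: Eₐ = -R × ln(k₂/k₁) / (1/T₂ - 1/T₁) = -8.314 × -16.4414 / 1.815287e-03
Step 5: Eₐ = 7.5301e+04 J/mol = 75.3 kJ/mol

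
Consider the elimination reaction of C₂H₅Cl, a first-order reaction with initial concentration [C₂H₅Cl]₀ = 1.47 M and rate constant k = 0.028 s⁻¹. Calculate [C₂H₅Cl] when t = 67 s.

0.2252 M

Step 1: For a first-order reaction: [C₂H₅Cl] = [C₂H₅Cl]₀ × e^(-kt)
Step 2: [C₂H₅Cl] = 1.47 × e^(-0.028 × 67)
Step 3: [C₂H₅Cl] = 1.47 × e^(-1.876)
Step 4: [C₂H₅Cl] = 1.47 × 0.153202 = 0.2252 M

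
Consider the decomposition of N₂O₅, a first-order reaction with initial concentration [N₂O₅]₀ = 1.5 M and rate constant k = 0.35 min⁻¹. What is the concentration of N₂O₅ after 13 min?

0.01585 M

Step 1: For a first-order reaction: [N₂O₅] = [N₂O₅]₀ × e^(-kt)
Step 2: [N₂O₅] = 1.5 × e^(-0.35 × 13)
Step 3: [N₂O₅] = 1.5 × e^(-4.55)
Step 4: [N₂O₅] = 1.5 × 0.0105672 = 0.01585 M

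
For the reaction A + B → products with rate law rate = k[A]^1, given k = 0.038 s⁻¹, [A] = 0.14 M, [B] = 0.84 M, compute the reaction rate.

0.00532 M/s

Step 1: The rate law is rate = k[A]^1
Step 2: Note that the rate does not depend on [B] (zero order in B).
Step 3: rate = 0.038 × (0.14)^1 = 0.00532 M/s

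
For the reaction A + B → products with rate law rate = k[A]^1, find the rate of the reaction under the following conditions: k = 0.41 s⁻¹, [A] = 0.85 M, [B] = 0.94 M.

0.3485 M/s

Step 1: The rate law is rate = k[A]^1
Step 2: Note that the rate does not depend on [B] (zero order in B).
Step 3: rate = 0.41 × (0.85)^1 = 0.3485 M/s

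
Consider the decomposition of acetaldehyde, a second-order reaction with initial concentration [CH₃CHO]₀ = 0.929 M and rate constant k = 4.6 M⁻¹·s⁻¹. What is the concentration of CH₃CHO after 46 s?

0.004702 M

Step 1: For a second-order reaction: 1/[CH₃CHO] = 1/[CH₃CHO]₀ + kt
Step 2: 1/[CH₃CHO] = 1/0.929 + 4.6 × 46
Step 3: 1/[CH₃CHO] = 1.076 + 211.6 = 212.7
Step 4: [CH₃CHO] = 1/212.7 = 0.004702 M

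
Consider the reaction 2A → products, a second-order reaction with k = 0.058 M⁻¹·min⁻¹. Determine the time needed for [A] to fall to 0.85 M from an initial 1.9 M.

11.21 min

Step 1: For second-order: t = (1/[A] - 1/[A]₀)/k
Step 2: t = (1/0.85 - 1/1.9)/0.058
Step 3: t = (1.176 - 0.5263)/0.058
Step 4: t = 0.6502/0.058 = 11.21 min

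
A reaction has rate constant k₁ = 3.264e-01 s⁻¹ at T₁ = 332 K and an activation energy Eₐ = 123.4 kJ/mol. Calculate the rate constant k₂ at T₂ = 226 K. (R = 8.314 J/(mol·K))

2.554e-10 s⁻¹

Step 1: Use the two-temperature Arrhenius form: ln(k₂/k₁) = -Eₐ/R × (1/T₂ - 1/T₁)
Step 2: Convert Eₐ to J/mol: 123.4 kJ/mol = 123400 J/mol
Step 3: 1/T₂ - 1/T₁ = 1/226 - 1/332 = 1.412731e-03 K⁻¹
Step 4: ln(k₂/k₁) = -123400/8.314 × 1.412731e-03 = -20.96837
Step 5: k₂ = k₁ × exp(-20.96837) = 3.264e-01 × 7.82623e-10 = 2.554e-10 s⁻¹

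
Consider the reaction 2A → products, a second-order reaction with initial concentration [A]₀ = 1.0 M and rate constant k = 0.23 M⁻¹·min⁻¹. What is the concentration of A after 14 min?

0.237 M

Step 1: For a second-order reaction: 1/[A] = 1/[A]₀ + kt
Step 2: 1/[A] = 1/1.0 + 0.23 × 14
Step 3: 1/[A] = 1 + 3.22 = 4.22
Step 4: [A] = 1/4.22 = 0.237 M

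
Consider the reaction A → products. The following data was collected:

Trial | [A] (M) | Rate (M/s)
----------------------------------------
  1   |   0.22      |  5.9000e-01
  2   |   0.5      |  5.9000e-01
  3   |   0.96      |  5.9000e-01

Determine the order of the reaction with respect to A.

zeroth order (0)

Step 1: Compare trials - when concentration changes, rate stays constant.
Step 2: rate₂/rate₁ = 5.9000e-01/5.9000e-01 = 1
Step 3: [A]₂/[A]₁ = 0.5/0.22 = 2.273
Step 4: Since rate ratio ≈ (conc ratio)^0, the reaction is zeroth order.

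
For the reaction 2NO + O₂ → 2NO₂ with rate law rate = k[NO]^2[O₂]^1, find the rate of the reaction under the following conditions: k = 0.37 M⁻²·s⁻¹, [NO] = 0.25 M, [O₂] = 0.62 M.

0.01434 M/s

Step 1: The rate law is rate = k[NO]^2[O₂]^1
Step 2: Substitute: rate = 0.37 × (0.25)^2 × (0.62)^1
Step 3: rate = 0.37 × 0.0625 × 0.62 = 0.0143375 M/s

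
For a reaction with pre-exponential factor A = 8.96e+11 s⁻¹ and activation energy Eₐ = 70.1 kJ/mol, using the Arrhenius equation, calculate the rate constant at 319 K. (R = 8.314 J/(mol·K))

2.97e+00 s⁻¹

Step 1: Use the Arrhenius equation: k = A × exp(-Eₐ/RT)
Step 2: Convert Eₐ to J/mol: 70.1 kJ/mol = 70100 J/mol
Step 3: Calculate the exponent: -Eₐ/(RT) = -70100/(8.314 × 319) = -26.43123
Step 4: k = 8.96e+11 × exp(-26.43123)
Step 5: k = 8.96e+11 × 3.31942e-12 = 2.9742e+00 s⁻¹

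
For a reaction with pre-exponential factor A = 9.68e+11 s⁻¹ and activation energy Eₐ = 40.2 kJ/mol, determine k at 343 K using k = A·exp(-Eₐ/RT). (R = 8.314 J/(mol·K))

7.31e+05 s⁻¹

Step 1: Use the Arrhenius equation: k = A × exp(-Eₐ/RT)
Step 2: Convert Eₐ to J/mol: 40.2 kJ/mol = 40200 J/mol
Step 3: Calculate the exponent: -Eₐ/(RT) = -40200/(8.314 × 343) = -14.09684
Step 4: k = 9.68e+11 × exp(-14.09684)
Step 5: k = 9.68e+11 × 7.54780e-07 = 7.3063e+05 s⁻¹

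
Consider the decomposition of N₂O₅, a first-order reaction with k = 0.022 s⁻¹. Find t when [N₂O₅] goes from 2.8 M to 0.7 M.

63.01 s

Step 1: For first-order: t = ln([N₂O₅]₀/[N₂O₅])/k
Step 2: t = ln(2.8/0.7)/0.022
Step 3: t = ln(4)/0.022
Step 4: t = 1.386/0.022 = 63.01 s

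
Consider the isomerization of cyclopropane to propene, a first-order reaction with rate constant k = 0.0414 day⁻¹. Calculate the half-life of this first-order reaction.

16.74 day

Step 1: For a first-order reaction, t₁/₂ = ln(2)/k
Step 2: t₁/₂ = ln(2)/0.0414
Step 3: t₁/₂ = 0.6931/0.0414 = 16.74 day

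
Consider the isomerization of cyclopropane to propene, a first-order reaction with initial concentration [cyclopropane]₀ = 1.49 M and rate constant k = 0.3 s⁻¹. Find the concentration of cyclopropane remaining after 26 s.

0.0006105 M

Step 1: For a first-order reaction: [cyclopropane] = [cyclopropane]₀ × e^(-kt)
Step 2: [cyclopropane] = 1.49 × e^(-0.3 × 26)
Step 3: [cyclopropane] = 1.49 × e^(-7.8)
Step 4: [cyclopropane] = 1.49 × 0.000409735 = 0.0006105 M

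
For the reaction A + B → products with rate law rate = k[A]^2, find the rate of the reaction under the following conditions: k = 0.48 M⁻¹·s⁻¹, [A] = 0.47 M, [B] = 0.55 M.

0.106 M/s

Step 1: The rate law is rate = k[A]^2
Step 2: Note that the rate does not depend on [B] (zero order in B).
Step 3: rate = 0.48 × (0.47)^2 = 0.106032 M/s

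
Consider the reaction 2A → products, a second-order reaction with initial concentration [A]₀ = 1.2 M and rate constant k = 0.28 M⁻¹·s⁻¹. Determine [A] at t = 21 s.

0.149 M

Step 1: For a second-order reaction: 1/[A] = 1/[A]₀ + kt
Step 2: 1/[A] = 1/1.2 + 0.28 × 21
Step 3: 1/[A] = 0.8333 + 5.88 = 6.713
Step 4: [A] = 1/6.713 = 0.149 M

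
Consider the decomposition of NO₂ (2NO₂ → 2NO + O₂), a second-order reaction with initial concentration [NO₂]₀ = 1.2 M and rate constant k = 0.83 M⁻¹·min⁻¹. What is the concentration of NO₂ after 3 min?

0.3009 M

Step 1: For a second-order reaction: 1/[NO₂] = 1/[NO₂]₀ + kt
Step 2: 1/[NO₂] = 1/1.2 + 0.83 × 3
Step 3: 1/[NO₂] = 0.8333 + 2.49 = 3.323
Step 4: [NO₂] = 1/3.323 = 0.3009 M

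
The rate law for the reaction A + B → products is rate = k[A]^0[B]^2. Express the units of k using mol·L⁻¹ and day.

(mol·L⁻¹)⁻¹·day⁻¹

Step 1: Overall order = 0 + 2 = 2.
Step 2: rate has units mol·L⁻¹·day⁻¹; [A]^0[B]^2 has units (mol·L⁻¹)^2.
Step 3: k = rate/([A]^0[B]^2), so units of k = (mol·L⁻¹)^(1-2)·day⁻¹ = (mol·L⁻¹)⁻¹·day⁻¹.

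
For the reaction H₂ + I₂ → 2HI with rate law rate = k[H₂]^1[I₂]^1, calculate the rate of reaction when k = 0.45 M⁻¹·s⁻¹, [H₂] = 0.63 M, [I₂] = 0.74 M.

0.2098 M/s

Step 1: The rate law is rate = k[H₂]^1[I₂]^1
Step 2: Substitute: rate = 0.45 × (0.63)^1 × (0.74)^1
Step 3: rate = 0.45 × 0.63 × 0.74 = 0.20979 M/s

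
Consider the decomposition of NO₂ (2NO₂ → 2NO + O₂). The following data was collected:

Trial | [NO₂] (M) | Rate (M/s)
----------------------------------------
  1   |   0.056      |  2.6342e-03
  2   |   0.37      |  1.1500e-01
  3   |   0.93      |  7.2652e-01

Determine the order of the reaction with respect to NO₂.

second order (2)

Step 1: Compare trials to find order n where rate₂/rate₁ = ([NO₂]₂/[NO₂]₁)^n
Step 2: rate₂/rate₁ = 1.1500e-01/2.6342e-03 = 43.65
Step 3: [NO₂]₂/[NO₂]₁ = 0.37/0.056 = 6.607
Step 4: n = ln(43.65)/ln(6.607) = 2.00 ≈ 2
Step 5: The reaction is second order in NO₂.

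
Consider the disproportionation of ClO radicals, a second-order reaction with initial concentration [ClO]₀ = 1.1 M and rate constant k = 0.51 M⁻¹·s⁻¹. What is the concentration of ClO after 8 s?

0.2004 M

Step 1: For a second-order reaction: 1/[ClO] = 1/[ClO]₀ + kt
Step 2: 1/[ClO] = 1/1.1 + 0.51 × 8
Step 3: 1/[ClO] = 0.9091 + 4.08 = 4.989
Step 4: [ClO] = 1/4.989 = 0.2004 M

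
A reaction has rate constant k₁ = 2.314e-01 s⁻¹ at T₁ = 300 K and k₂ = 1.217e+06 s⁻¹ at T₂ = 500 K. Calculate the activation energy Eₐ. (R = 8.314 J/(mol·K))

96.5 kJ/mol

Step 1: Use the two-temperature Arrhenius form: ln(k₂/k₁) = -Eₐ/R × (1/T₂ - 1/T₁)
Step 2: ln(k₂/k₁) = ln(1.217e+06/2.314e-01) = ln(5.25929e+06) = 15.4755
Step 3: 1/T₂ - 1/T₁ = 1/500 - 1/300 = -1.333333e-03 K⁻¹
Step 4: Eₐ = -R × ln(k₂/k₁) / (1/T₂ - 1/T₁) = -8.314 × 15.4755 / -1.333333e-03
Step 5: Eₐ = 9.6498e+04 J/mol = 96.5 kJ/mol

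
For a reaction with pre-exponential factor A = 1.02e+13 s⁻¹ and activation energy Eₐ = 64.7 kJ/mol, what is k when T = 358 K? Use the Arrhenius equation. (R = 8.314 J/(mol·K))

3.70e+03 s⁻¹

Step 1: Use the Arrhenius equation: k = A × exp(-Eₐ/RT)
Step 2: Convert Eₐ to J/mol: 64.7 kJ/mol = 64700 J/mol
Step 3: Calculate the exponent: -Eₐ/(RT) = -64700/(8.314 × 358) = -21.73758
Step 4: k = 1.02e+13 × exp(-21.73758)
Step 5: k = 1.02e+13 × 3.62651e-10 = 3.6990e+03 s⁻¹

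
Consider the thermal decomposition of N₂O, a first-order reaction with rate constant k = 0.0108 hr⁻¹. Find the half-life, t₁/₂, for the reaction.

64.18 hr

Step 1: For a first-order reaction, t₁/₂ = ln(2)/k
Step 2: t₁/₂ = ln(2)/0.0108
Step 3: t₁/₂ = 0.6931/0.0108 = 64.18 hr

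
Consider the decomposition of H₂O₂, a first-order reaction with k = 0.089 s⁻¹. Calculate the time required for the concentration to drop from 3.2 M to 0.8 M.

15.58 s

Step 1: For first-order: t = ln([H₂O₂]₀/[H₂O₂])/k
Step 2: t = ln(3.2/0.8)/0.089
Step 3: t = ln(4)/0.089
Step 4: t = 1.386/0.089 = 15.58 s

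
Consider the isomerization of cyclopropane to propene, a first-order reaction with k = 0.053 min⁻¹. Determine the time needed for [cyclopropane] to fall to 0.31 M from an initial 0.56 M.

11.16 min

Step 1: For first-order: t = ln([cyclopropane]₀/[cyclopropane])/k
Step 2: t = ln(0.56/0.31)/0.053
Step 3: t = ln(1.806)/0.053
Step 4: t = 0.5914/0.053 = 11.16 min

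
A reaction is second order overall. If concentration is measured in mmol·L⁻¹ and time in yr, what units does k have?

(mmol·L⁻¹)⁻¹·yr⁻¹

Step 1: For overall order n, rate = k × (concentration)^n.
Step 2: Rate has units mmol·L⁻¹·yr⁻¹; concentration term has units (mmol·L⁻¹)^2.
Step 3: k = rate / (concentration)^n, so units of k = (mmol·L⁻¹)^(1-2)·yr⁻¹ = (mmol·L⁻¹)⁻¹·yr⁻¹.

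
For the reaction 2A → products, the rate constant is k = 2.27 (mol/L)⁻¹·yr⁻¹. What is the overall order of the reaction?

second order (2)

Step 1: The units of k for an nth-order reaction are (concentration)^(1-n)·(time)⁻¹.
Step 2: Here k has units (mol/L)⁻¹·yr⁻¹, so the concentration exponent is -1.
Step 3: 1 - n = -1 ⇒ n = 2. The reaction is second order.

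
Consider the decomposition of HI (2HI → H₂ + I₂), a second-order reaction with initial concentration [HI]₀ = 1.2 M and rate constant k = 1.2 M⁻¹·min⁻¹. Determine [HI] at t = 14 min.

0.05671 M

Step 1: For a second-order reaction: 1/[HI] = 1/[HI]₀ + kt
Step 2: 1/[HI] = 1/1.2 + 1.2 × 14
Step 3: 1/[HI] = 0.8333 + 16.8 = 17.63
Step 4: [HI] = 1/17.63 = 0.05671 M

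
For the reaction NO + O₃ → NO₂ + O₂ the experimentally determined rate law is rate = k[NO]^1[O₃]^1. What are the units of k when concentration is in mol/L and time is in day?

(mol/L)⁻¹·day⁻¹

Step 1: Overall order = 1 + 1 = 2.
Step 2: rate has units mol/L·day⁻¹; [NO]^1[O₃]^1 has units (mol/L)^2.
Step 3: k = rate/([NO]^1[O₃]^1), so units of k = (mol/L)^(1-2)·day⁻¹ = (mol/L)⁻¹·day⁻¹.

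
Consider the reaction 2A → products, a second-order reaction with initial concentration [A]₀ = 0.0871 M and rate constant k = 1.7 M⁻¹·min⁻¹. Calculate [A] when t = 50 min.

0.01036 M

Step 1: For a second-order reaction: 1/[A] = 1/[A]₀ + kt
Step 2: 1/[A] = 1/0.0871 + 1.7 × 50
Step 3: 1/[A] = 11.48 + 85 = 96.48
Step 4: [A] = 1/96.48 = 0.01036 M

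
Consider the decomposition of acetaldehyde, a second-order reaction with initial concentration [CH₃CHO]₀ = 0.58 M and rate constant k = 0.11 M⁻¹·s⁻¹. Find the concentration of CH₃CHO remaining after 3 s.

0.4868 M

Step 1: For a second-order reaction: 1/[CH₃CHO] = 1/[CH₃CHO]₀ + kt
Step 2: 1/[CH₃CHO] = 1/0.58 + 0.11 × 3
Step 3: 1/[CH₃CHO] = 1.724 + 0.33 = 2.054
Step 4: [CH₃CHO] = 1/2.054 = 0.4868 M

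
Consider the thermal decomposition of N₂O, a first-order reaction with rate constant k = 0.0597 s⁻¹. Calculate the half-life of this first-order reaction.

11.61 s

Step 1: For a first-order reaction, t₁/₂ = ln(2)/k
Step 2: t₁/₂ = ln(2)/0.0597
Step 3: t₁/₂ = 0.6931/0.0597 = 11.61 s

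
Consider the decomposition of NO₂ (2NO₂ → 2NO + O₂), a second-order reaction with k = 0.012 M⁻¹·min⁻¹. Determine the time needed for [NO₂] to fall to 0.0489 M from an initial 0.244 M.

1363 min

Step 1: For second-order: t = (1/[NO₂] - 1/[NO₂]₀)/k
Step 2: t = (1/0.0489 - 1/0.244)/0.012
Step 3: t = (20.45 - 4.098)/0.012
Step 4: t = 16.35/0.012 = 1363 min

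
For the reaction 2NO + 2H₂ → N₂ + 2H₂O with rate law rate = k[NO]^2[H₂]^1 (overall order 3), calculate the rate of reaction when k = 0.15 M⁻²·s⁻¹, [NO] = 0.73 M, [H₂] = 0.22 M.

0.01759 M/s

Step 1: The rate law is rate = k[NO]^2[H₂]^1, overall order = 2+1 = 3
Step 2: Substitute values: rate = 0.15 × (0.73)^2 × (0.22)^1
Step 3: rate = 0.15 × 0.5329 × 0.22 = 0.0175857 M/s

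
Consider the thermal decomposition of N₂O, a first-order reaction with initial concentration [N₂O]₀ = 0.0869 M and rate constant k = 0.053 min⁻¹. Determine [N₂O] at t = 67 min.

0.002494 M

Step 1: For a first-order reaction: [N₂O] = [N₂O]₀ × e^(-kt)
Step 2: [N₂O] = 0.0869 × e^(-0.053 × 67)
Step 3: [N₂O] = 0.0869 × e^(-3.551)
Step 4: [N₂O] = 0.0869 × 0.0286959 = 0.002494 M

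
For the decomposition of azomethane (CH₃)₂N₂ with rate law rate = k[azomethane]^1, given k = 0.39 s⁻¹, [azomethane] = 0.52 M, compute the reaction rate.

0.2028 M/s

Step 1: Identify the rate law: rate = k[azomethane]^1
Step 2: Substitute values: rate = 0.39 × (0.52)^1
Step 3: Calculate: rate = 0.39 × 0.52 = 0.2028 M/s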